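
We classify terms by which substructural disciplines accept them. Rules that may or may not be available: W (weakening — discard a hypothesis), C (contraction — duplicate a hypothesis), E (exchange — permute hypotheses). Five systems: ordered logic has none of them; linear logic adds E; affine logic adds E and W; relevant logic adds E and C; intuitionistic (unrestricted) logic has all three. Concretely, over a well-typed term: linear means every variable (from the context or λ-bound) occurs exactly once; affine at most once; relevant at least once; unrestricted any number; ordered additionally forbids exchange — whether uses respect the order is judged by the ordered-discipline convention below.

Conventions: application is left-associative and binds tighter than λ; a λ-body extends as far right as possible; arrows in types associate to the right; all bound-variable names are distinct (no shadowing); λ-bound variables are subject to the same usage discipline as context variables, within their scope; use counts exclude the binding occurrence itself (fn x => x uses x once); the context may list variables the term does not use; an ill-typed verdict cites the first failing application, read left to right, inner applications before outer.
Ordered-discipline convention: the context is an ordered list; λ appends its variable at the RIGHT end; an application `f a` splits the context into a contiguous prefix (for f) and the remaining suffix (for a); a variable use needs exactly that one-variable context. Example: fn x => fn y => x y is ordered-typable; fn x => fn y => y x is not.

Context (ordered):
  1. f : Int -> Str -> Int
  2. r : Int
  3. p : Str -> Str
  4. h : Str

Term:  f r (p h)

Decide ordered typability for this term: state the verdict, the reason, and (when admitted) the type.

yes — f, r, p, h once each; derivable with no W/C/E; term : Int
usage: f=1; r=1; p=1; h=1
order of uses: f, r, p, h
typing: ✓ — Int
per-discipline verdicts: ordered ✓, linear ✓, affine ✓, relevant ✓, unrestricted ✓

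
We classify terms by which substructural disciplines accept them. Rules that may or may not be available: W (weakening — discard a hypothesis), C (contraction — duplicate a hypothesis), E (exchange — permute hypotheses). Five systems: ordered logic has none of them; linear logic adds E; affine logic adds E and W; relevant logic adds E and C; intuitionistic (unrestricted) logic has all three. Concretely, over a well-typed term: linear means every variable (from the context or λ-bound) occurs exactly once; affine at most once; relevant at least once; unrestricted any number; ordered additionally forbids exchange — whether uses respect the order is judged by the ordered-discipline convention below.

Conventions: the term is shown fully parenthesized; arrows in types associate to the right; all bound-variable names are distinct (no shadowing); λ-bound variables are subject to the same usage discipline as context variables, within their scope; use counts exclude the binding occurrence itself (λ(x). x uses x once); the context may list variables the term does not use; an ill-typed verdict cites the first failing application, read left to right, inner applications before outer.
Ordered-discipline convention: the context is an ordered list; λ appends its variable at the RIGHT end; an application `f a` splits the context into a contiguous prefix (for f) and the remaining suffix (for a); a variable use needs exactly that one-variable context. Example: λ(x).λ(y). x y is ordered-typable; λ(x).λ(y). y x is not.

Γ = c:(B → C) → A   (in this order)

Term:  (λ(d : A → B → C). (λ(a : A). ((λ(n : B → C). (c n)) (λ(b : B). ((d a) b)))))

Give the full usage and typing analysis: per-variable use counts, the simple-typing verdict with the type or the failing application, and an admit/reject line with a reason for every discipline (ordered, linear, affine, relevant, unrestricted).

counts: c: 1, d (λ-bound): 1, a (λ-bound): 1, n (λ-bound): 1, b (λ-bound): 1
left-to-right use order: c, n, d, a, b
typing: well-typed — term : (A → B → C) → A → A
ordered: ✓ — single-use (c, d, a, n, b), ordered derivation ok
linear: ✓ — c, d, a, n, b: one use apiece
affine: ✓ — at most one use each (c, d, a, n, b)
relevant: ✓ — at least one use each (c, d, a, n, b)
unrestricted: ✓ — type-checks ((A → B → C) → A → A) and nothing is barred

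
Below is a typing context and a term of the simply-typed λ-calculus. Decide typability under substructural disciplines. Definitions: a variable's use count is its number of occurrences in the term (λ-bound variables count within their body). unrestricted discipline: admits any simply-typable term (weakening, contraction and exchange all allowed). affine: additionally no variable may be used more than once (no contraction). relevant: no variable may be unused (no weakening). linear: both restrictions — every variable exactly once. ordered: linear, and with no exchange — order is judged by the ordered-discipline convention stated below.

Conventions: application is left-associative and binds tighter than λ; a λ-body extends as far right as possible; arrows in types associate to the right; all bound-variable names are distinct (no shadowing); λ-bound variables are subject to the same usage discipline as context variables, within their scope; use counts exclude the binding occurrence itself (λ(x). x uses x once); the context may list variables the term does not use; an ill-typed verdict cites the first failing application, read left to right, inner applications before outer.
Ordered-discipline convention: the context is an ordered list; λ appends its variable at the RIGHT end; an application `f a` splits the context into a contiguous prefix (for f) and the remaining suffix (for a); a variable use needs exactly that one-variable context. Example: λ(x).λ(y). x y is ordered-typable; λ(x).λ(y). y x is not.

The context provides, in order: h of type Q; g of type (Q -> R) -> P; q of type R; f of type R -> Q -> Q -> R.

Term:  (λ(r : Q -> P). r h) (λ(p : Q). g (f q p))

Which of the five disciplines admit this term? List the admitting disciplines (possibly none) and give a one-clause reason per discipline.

admitted by: linear, affine, relevant, unrestricted
use counts: h: 1×, g: 1×, q: 1×, f: 1×, r [bound]: 1×, p [bound]: 1×
use order (left to right): r, h, g, f, q, p
typing: well-typed — term : P
ordered: ✗ — no contiguous prefix/suffix split fits r, h, g, f, q, p
linear: ✓ — exactly-once usage across h, g, q, f, r, p
affine: ✓ — no duplicate uses among h, g, q, f, r, p
relevant: ✓ — h, g, q, f, r, p: all used, weakening unneeded
unrestricted: ✓ — type-checks (P) and nothing is barred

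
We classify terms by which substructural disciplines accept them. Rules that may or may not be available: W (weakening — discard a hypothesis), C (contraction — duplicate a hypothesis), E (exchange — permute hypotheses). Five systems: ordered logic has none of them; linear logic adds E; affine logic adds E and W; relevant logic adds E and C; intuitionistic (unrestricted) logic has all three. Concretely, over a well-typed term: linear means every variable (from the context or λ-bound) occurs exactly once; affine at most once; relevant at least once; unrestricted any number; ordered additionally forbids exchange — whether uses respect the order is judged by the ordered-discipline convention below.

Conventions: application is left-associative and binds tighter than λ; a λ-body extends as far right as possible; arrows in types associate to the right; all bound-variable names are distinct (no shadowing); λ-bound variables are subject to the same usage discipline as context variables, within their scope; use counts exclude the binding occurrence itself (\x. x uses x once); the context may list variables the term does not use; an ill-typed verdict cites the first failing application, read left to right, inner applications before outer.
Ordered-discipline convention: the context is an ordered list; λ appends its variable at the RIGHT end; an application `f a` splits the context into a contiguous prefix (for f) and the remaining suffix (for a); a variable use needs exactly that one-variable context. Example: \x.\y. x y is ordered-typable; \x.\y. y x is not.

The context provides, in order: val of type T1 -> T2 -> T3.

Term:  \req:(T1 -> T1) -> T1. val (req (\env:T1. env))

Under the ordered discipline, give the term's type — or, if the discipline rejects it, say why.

term : ((T1 -> T1) -> T1) -> T2 -> T3
variable uses: val: 1×, req [bound]: 1×, env [bound]: 1×
left-to-right use order: val, req, env
typing: ✓ — ((T1 -> T1) -> T1) -> T2 -> T3
across the five disciplines: ordered ✓ | linear ✓ | affine ✓ | relevant ✓ | unrestricted ✓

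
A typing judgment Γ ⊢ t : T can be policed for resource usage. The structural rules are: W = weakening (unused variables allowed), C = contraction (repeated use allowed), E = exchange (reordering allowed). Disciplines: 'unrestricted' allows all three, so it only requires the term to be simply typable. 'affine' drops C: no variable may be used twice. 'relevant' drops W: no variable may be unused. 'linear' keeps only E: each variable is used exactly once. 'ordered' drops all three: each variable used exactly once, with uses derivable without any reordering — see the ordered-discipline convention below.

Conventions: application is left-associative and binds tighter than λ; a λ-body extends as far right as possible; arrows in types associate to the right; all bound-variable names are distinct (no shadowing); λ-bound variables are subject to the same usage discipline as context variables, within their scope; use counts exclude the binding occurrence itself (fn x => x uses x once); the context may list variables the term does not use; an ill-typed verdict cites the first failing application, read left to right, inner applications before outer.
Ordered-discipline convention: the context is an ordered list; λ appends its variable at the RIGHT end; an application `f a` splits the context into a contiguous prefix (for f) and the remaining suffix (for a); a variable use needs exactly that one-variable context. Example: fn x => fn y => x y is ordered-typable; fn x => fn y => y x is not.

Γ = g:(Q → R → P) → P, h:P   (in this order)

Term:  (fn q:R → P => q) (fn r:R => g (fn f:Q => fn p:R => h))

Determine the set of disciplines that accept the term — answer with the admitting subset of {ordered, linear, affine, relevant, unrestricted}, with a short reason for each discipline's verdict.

admitting disciplines: affine, unrestricted
usage: g: 1; h: 1; q [bound]: 1; r [bound]: 0; f [bound]: 0; p [bound]: 0
uses in reading order: q, g, h
typing: ✓ — R → P
ordered: ✗ — needs weakening: r, f, p unused
linear: ✗ — needs weakening: r, f, p unused
affine: ✓ — no duplicate uses among g, h, q, r, f, p
relevant: ✗ — needs weakening: r, f, p unused
unrestricted: ✓ — type-checks (R → P) and nothing is barred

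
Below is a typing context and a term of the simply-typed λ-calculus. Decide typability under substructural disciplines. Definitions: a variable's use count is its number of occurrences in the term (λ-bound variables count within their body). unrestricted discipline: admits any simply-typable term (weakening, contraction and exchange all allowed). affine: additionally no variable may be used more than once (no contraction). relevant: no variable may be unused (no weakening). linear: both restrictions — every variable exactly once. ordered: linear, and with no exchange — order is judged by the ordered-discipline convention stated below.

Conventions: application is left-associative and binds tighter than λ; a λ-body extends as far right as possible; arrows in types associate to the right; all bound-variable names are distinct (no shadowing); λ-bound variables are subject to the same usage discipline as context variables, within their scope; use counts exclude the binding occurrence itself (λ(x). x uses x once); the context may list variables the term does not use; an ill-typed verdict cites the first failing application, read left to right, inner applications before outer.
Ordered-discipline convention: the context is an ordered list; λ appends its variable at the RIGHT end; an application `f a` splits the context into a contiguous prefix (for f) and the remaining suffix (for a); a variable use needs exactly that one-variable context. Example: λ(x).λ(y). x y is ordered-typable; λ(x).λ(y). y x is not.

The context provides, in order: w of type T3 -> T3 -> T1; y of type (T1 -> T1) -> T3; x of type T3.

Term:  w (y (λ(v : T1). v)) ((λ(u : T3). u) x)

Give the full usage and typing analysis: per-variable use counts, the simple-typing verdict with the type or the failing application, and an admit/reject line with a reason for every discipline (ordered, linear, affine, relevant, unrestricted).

usage: w ×1, y ×1, x ×1, v [bound] ×1, u [bound] ×1
left-to-right use order: w, y, v, u, x
typing: ✓ — T1
ordered: ✓ — one use each (w, y, x, v, u); ordered split holds
linear: ✓ — exactly-once usage across w, y, x, v, u
affine: ✓ — no duplicate uses among w, y, x, v, u
relevant: ✓ — w, y, x, v, u: all used, weakening unneeded
unrestricted: ✓ — simply typable at T1; W, C, E all held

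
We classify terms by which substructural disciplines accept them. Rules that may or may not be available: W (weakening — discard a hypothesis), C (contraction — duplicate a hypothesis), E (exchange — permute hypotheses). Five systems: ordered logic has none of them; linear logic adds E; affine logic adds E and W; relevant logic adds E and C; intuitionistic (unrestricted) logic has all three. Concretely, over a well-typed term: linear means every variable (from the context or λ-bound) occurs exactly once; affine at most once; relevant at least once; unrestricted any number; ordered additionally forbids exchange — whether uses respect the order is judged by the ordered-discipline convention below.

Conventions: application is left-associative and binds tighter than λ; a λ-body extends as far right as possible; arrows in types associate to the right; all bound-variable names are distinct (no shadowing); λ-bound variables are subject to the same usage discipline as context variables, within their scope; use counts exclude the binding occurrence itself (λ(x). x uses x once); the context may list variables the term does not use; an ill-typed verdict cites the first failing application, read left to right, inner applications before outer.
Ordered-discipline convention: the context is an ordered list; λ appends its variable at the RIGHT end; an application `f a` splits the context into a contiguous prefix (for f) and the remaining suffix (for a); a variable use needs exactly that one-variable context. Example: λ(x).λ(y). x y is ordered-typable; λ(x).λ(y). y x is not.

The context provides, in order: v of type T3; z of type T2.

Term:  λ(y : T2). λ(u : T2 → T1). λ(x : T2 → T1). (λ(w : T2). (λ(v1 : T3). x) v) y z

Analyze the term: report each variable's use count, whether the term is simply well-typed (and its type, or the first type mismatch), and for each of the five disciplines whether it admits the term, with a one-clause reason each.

usage: v ×1; z ×1; y (λ-bound) ×1; u (λ-bound) ×0; x (λ-bound) ×1; w (λ-bound) ×0; v1 (λ-bound) ×0
use order (left to right): x, v, y, z
typing: ✓ — T2 → (T2 → T1) → (T2 → T1) → T1
ordered: ✗ — u, w, v1 never used (weakening)
linear: ✗ — u, w, v1 never used (weakening)
affine: ✓ — v, z, y, u, x, w, v1: no repeats, contraction unneeded
relevant: ✗ — u, w, v1 never used (weakening)
unrestricted: ✓ — type-checks (T2 → (T2 → T1) → (T2 → T1) → T1) and nothing is barred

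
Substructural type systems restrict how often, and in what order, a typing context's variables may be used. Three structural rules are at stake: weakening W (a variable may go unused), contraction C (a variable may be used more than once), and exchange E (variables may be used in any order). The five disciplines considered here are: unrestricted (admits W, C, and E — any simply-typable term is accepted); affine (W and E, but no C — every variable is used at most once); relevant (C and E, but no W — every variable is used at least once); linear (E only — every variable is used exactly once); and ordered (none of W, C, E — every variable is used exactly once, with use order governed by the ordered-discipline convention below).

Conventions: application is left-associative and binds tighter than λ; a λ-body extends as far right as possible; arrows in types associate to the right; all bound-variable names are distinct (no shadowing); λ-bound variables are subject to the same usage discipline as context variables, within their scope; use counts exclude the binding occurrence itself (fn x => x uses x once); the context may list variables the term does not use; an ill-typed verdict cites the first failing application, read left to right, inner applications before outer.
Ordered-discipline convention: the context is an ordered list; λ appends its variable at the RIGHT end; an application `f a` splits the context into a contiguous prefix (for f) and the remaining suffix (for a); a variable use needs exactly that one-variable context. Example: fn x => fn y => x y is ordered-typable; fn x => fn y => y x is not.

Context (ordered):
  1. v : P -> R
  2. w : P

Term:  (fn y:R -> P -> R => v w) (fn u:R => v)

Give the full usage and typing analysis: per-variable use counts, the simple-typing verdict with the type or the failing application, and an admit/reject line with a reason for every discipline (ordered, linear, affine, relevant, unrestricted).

use counts: v ×2; w ×1; y (bound) ×0; u (bound) ×0
use order (left to right): v, w, v
typing: ✓ — R
ordered: ✗ — needs contraction — v ×2; y, u never used (weakening)
linear: ✗ — needs contraction — v ×2; y, u never used (weakening)
affine: ✗ — needs contraction — v ×2
relevant: ✗ — y, u never used (weakening)
unrestricted: ✓ — simply typable at R; W, C, E all held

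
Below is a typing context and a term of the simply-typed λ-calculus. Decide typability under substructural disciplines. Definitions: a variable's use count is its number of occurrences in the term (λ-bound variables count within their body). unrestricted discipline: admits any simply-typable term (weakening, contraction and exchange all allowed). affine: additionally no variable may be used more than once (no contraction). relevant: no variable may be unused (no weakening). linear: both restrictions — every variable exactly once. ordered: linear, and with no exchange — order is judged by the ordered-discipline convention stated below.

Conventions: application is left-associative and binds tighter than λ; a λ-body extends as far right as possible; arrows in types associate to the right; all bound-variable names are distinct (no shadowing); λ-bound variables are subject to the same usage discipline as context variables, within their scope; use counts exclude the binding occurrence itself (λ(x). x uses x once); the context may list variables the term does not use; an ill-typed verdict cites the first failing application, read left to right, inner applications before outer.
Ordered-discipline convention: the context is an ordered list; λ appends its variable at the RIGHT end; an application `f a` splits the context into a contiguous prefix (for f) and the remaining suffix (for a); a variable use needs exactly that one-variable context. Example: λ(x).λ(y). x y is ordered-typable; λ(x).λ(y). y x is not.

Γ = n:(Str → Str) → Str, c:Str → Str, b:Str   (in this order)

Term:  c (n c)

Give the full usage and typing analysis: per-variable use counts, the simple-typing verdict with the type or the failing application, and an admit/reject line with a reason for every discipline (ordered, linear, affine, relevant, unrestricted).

usage: n=1, c=2, b=0
uses in reading order: c, n, c
typing: well-typed — term : Str
ordered: ✗, c ×2 used more than once (contraction); needs weakening: b unused
linear: ✗, c ×2 used more than once (contraction); needs weakening: b unused
affine: ✗, c ×2 used more than once (contraction)
relevant: ✗, needs weakening: b unused
unrestricted: ✓, type-checks (Str) and nothing is barred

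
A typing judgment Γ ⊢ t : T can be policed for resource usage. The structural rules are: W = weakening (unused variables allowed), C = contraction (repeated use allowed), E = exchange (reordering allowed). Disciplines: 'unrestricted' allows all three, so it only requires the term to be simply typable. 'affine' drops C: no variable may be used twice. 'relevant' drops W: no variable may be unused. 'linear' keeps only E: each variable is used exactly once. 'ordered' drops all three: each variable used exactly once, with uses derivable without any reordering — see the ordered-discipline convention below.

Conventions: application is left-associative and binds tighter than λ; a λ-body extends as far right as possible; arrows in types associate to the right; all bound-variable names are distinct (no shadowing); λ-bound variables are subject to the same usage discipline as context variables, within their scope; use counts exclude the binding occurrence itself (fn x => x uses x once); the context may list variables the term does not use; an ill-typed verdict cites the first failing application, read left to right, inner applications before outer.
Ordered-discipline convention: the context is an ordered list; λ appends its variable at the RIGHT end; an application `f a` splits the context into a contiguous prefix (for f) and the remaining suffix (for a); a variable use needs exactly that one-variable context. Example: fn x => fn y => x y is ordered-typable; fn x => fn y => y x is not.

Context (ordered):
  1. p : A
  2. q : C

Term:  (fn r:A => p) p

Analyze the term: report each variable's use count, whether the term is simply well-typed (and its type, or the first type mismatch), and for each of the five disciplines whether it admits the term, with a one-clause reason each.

variable uses: p=2, q=0, r [bound]=0
left-to-right use order: p, p
typing: well-typed — term : A
ordered ✗ (repeated use of p ×2; q, r left unused)
linear ✗ (repeated use of p ×2; q, r left unused)
affine ✗ (repeated use of p ×2)
relevant ✗ (q, r left unused)
unrestricted ✓ (well-typed at A; no restrictions here)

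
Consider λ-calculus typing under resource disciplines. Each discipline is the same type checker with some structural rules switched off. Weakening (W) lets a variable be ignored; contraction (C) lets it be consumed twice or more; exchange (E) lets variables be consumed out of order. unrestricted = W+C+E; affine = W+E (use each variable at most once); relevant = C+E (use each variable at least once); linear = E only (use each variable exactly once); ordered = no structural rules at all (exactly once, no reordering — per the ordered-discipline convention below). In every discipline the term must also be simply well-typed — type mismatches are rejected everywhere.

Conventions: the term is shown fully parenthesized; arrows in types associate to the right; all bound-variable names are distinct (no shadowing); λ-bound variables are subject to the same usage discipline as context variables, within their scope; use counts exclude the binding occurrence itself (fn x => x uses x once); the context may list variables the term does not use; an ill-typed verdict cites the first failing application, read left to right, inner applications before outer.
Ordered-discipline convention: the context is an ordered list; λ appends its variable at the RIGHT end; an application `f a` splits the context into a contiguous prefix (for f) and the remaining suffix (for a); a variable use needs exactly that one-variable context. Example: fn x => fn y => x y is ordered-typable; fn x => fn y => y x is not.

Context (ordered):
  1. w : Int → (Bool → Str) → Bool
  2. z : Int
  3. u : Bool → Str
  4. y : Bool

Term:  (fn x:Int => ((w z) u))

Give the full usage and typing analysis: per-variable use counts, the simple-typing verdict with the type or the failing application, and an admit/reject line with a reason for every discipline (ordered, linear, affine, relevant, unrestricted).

counts: w ×1; z ×1; u ×1; y ×0; x [bound] ×0
use order (left to right): w, z, u
typing: the term checks, with type Int → Bool
ordered: ✗, needs weakening: y, x unused
linear: ✗, needs weakening: y, x unused
affine: ✓, at most one use each (w, z, u, y, x)
relevant: ✗, needs weakening: y, x unused
unrestricted: ✓, simply typable at Int → Bool; W, C, E all held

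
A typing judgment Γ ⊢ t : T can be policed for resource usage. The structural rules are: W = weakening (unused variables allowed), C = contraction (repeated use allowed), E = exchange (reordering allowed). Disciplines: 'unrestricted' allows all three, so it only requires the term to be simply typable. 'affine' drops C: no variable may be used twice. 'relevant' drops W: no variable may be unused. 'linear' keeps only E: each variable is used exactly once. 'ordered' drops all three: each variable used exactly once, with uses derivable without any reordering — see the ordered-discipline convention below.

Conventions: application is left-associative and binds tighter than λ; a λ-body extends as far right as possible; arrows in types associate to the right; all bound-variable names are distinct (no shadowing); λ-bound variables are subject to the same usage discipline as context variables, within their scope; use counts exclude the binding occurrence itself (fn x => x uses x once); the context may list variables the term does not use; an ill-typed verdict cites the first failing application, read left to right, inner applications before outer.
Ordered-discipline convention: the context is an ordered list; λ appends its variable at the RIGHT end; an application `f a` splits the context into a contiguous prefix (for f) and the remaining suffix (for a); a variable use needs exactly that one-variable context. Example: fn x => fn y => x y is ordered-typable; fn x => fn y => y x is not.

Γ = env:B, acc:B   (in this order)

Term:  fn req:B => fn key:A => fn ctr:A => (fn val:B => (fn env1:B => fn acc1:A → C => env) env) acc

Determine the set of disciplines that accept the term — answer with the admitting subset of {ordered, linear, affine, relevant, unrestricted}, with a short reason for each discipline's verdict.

admitted in: unrestricted
counts: env ×2, acc ×1, req (λ-bound) ×0, key (λ-bound) ×0, ctr (λ-bound) ×0, val (λ-bound) ×0, env1 (λ-bound) ×0, acc1 (λ-bound) ×0
use order (left to right): env, env, acc
typing: well-typed at B → A → A → (A → C) → B
ordered ✗ (uses contraction: env ×2; needs weakening: req, key, ctr, val, env1, acc1 unused)
linear ✗ (uses contraction: env ×2; needs weakening: req, key, ctr, val, env1, acc1 unused)
affine ✗ (uses contraction: env ×2)
relevant ✗ (needs weakening: req, key, ctr, val, env1, acc1 unused)
unrestricted ✓ (type-checks (B → A → A → (A → C) → B) and nothing is barred)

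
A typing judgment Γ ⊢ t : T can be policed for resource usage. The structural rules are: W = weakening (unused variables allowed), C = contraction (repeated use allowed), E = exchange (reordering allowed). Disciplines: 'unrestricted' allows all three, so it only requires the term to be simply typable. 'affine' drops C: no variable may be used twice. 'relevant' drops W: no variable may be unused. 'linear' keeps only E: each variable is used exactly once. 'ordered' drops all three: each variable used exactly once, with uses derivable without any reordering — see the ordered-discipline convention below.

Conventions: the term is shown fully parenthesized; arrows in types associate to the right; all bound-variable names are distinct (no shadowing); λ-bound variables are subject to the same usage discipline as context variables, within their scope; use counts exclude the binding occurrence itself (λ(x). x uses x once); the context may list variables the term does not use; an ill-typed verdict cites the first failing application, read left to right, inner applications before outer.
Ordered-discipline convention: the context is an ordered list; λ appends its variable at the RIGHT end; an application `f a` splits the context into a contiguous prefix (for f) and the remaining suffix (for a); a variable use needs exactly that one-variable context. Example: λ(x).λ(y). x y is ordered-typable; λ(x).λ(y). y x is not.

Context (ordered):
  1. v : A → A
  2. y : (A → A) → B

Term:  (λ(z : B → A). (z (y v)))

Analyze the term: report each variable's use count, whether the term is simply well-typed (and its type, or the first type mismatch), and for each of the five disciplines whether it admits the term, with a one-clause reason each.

usage: v ×1, y ×1, z (bound) ×1
left-to-right use order: z, y, v
typing: well-typed — term : (B → A) → A
ordered ✗ (no ordered split (uses run z, y, v))
linear ✓ (exactly-once usage across v, y, z)
affine ✓ (at most one use each (v, y, z))
relevant ✓ (every one of v, y, z appears)
unrestricted ✓ (typability at (B → A) → A is all that's needed)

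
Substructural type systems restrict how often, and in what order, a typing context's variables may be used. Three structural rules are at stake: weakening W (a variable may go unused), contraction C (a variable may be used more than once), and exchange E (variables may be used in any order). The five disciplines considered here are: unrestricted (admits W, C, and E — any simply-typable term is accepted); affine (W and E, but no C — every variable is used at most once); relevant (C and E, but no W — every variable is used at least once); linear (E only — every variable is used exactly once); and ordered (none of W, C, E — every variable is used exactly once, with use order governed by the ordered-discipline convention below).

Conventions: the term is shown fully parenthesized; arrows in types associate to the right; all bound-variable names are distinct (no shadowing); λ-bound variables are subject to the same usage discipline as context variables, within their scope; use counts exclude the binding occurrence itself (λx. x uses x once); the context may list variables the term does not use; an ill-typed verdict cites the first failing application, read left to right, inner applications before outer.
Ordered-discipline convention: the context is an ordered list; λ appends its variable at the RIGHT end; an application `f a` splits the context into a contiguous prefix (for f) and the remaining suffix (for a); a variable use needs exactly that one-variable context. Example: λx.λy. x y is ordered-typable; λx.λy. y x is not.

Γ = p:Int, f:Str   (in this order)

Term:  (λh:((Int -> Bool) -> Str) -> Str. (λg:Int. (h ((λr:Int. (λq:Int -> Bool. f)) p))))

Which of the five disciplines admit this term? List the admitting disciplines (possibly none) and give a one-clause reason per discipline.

admitted in: affine, unrestricted
variable uses: p: 1, f: 1, h (λ-bound): 1, g (λ-bound): 0, r (λ-bound): 0, q (λ-bound): 0
left-to-right use order: h, f, p
typing: ✓ — (((Int -> Bool) -> Str) -> Str) -> Int -> Str
ordered: ✗, g, r, q never used (weakening)
linear: ✗, g, r, q never used (weakening)
affine: ✓, p, f, h, g, r, q: no repeats, contraction unneeded
relevant: ✗, g, r, q never used (weakening)
unrestricted: ✓, well-typed at (((Int -> Bool) -> Str) -> Str) -> Int -> Str; no restrictions here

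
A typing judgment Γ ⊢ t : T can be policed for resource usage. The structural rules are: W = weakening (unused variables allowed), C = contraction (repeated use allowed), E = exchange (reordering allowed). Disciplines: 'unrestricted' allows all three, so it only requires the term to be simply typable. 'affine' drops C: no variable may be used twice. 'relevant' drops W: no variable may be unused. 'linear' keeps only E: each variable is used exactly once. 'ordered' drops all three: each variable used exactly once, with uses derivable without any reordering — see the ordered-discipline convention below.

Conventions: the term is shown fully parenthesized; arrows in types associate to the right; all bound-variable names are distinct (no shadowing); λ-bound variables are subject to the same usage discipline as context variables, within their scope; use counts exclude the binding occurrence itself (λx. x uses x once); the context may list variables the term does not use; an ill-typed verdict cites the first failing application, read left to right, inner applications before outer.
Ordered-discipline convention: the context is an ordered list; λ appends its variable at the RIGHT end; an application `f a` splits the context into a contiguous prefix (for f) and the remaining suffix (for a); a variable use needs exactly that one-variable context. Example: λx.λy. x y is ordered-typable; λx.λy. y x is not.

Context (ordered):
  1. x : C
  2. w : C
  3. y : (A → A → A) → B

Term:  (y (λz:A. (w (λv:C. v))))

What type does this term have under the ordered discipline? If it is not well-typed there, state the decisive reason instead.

not well-typed under ordered — not simply typable
variable uses: x ×0, w ×1, y ×1, z (λ-bound) ×0, v (λ-bound) ×1
use order (left to right): y, w, v
typing: ill-typed: non-arrow in function slot: C
per-discipline verdicts: ordered ✗, linear ✗, affine ✗, relevant ✗, unrestricted ✗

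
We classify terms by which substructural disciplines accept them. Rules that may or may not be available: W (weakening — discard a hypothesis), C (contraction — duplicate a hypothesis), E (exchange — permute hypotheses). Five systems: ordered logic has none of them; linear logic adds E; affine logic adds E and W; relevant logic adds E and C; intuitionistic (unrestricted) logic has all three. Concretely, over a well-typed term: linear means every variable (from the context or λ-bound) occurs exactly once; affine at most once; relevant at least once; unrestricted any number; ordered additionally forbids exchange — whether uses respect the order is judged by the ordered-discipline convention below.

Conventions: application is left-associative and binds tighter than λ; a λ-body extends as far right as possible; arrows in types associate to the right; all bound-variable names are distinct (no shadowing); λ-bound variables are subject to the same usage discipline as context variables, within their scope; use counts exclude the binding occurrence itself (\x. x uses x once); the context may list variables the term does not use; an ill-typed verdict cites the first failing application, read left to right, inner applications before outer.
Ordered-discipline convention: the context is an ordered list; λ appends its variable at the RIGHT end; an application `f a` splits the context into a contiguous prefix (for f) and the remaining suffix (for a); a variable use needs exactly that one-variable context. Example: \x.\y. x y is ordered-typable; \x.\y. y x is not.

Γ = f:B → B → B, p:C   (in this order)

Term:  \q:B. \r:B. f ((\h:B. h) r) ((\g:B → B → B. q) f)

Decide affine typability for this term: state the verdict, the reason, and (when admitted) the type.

no — uses contraction: f ×2
counts: f: 2; p: 0; q (λ-bound): 1; r (λ-bound): 1; h (λ-bound): 1; g (λ-bound): 0
use order (left to right): f, h, r, q, f
typing: the term checks, with type B → B → B
summary: ordered ✗ | linear ✗ | affine ✗ | relevant ✗ | unrestricted ✓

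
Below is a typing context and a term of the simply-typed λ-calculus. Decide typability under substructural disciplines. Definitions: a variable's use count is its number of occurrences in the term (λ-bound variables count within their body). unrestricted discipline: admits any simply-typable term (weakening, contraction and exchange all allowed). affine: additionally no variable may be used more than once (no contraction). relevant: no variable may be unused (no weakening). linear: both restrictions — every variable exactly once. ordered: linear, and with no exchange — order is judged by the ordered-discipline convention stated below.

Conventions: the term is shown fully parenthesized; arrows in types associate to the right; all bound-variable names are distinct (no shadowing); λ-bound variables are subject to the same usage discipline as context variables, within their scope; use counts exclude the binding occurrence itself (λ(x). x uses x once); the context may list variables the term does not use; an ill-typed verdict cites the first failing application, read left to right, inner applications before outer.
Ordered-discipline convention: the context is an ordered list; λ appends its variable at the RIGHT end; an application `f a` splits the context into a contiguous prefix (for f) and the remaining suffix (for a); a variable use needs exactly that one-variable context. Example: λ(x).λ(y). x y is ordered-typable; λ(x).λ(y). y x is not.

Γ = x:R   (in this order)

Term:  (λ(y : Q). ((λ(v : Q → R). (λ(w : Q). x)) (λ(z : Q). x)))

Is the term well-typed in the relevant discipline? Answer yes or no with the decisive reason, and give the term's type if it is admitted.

no — y, v, w, z left unused
counts: x: 2; y [bound]: 0; v [bound]: 0; w [bound]: 0; z [bound]: 0
uses in reading order: x, x
typing: well-typed at Q → Q → R
per-discipline verdicts: ordered ✗ | linear ✗ | affine ✗ | relevant ✗ | unrestricted ✓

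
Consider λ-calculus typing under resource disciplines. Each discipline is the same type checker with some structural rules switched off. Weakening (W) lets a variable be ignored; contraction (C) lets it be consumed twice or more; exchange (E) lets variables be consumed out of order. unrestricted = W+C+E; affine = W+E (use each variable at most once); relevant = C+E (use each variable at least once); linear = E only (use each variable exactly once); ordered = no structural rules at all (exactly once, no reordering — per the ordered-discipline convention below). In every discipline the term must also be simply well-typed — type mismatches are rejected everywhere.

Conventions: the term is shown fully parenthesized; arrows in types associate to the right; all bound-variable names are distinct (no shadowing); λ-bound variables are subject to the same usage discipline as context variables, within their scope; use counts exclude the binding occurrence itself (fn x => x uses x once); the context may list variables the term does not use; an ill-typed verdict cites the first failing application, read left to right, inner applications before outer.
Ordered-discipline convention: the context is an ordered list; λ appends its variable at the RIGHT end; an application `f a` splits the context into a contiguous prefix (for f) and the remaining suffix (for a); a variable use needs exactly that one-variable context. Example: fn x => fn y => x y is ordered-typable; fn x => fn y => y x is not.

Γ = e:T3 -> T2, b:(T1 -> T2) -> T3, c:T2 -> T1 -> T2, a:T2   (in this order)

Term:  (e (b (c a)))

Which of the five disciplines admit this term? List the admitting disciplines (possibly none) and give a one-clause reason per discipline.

admitted by: ordered, linear, affine, relevant, unrestricted
counts: e: 1×; b: 1×; c: 1×; a: 1×
use order (left to right): e, b, c, a
typing: well-typed — term : T2
ordered: ✓, one use each (e, b, c, a); ordered split holds
linear: ✓, e, b, c, a: one use apiece
affine: ✓, e, b, c, a: no repeats, contraction unneeded
relevant: ✓, e, b, c, a: all used, weakening unneeded
unrestricted: ✓, typability at T2 is all that's needed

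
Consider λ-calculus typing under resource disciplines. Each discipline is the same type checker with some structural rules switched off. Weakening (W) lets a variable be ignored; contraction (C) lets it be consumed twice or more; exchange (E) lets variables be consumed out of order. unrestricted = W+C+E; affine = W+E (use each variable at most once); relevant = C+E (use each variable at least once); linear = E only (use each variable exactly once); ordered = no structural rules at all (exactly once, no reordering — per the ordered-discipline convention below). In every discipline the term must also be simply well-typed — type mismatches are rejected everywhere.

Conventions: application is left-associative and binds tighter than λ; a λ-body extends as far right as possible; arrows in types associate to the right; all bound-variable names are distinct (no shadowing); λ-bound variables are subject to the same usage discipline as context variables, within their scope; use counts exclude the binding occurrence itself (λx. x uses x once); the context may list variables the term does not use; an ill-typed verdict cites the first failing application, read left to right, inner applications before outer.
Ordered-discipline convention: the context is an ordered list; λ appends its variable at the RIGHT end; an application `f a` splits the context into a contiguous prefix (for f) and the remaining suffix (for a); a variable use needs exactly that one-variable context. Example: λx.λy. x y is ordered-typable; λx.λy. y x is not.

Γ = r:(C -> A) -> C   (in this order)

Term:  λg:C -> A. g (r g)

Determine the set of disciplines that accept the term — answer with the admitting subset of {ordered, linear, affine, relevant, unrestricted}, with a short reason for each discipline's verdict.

admitted in: relevant, unrestricted
variable uses: r=1; g [bound]=2
use order (left to right): g, r, g
typing: ✓ — (C -> A) -> A
ordered: ✗, repeated use of g ×2
linear: ✗, repeated use of g ×2
affine: ✗, repeated use of g ×2
relevant: ✓, every one of r, g appears
unrestricted: ✓, typability at (C -> A) -> A is all that's needed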